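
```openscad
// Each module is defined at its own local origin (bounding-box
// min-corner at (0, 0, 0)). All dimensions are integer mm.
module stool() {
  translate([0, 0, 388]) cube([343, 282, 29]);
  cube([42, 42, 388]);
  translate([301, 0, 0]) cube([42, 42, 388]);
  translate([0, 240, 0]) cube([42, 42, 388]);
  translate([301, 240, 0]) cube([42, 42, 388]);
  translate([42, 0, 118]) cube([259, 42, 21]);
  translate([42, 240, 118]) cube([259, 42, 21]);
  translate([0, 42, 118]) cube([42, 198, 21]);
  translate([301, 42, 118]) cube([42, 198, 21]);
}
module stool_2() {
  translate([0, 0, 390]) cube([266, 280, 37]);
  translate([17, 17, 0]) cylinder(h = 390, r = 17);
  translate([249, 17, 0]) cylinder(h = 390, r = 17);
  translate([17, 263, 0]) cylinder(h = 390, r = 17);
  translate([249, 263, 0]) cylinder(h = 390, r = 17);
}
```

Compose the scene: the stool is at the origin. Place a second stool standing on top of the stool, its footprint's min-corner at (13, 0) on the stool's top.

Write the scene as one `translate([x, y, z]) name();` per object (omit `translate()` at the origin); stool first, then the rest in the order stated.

stool();
translate([13, 0, 417]) stool_2();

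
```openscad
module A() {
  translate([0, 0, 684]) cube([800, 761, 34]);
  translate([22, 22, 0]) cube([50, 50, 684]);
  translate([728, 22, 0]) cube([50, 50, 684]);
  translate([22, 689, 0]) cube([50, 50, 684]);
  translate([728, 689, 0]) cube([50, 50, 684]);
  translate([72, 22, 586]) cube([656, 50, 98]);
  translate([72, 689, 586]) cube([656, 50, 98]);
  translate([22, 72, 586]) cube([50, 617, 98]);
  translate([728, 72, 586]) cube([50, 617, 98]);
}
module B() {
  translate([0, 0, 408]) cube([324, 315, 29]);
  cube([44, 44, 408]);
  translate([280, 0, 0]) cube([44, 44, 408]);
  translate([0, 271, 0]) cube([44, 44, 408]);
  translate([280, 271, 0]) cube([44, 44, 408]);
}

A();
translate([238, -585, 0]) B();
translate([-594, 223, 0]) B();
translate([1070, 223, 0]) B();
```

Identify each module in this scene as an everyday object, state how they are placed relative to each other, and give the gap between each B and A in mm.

A is a table. B is a stool. Three stools sit around the table at the −y, −x, +x sides. The gap between each stool and the table is 270 mm.

Each stool's nearest face is 270 mm from the table's bounding box.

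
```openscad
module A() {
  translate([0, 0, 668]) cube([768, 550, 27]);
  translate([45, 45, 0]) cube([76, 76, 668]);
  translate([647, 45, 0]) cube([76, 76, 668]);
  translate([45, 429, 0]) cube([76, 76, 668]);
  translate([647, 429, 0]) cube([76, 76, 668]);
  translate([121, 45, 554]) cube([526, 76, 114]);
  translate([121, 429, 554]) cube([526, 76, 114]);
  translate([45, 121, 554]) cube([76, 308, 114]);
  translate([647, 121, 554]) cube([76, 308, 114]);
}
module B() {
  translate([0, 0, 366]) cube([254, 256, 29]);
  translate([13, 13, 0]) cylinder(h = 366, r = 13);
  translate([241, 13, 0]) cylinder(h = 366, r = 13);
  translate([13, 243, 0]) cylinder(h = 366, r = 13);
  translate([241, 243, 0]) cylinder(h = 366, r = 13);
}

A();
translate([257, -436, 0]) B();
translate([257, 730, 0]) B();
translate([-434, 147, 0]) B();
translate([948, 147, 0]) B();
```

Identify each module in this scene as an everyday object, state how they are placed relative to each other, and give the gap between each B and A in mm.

Each stool's nearest face is 180 mm from the table's bounding box.

A is a table. B is a stool. Four stools sit around the table at the −y, +y, −x, +x sides. The gap between each stool and the table is 180 mm.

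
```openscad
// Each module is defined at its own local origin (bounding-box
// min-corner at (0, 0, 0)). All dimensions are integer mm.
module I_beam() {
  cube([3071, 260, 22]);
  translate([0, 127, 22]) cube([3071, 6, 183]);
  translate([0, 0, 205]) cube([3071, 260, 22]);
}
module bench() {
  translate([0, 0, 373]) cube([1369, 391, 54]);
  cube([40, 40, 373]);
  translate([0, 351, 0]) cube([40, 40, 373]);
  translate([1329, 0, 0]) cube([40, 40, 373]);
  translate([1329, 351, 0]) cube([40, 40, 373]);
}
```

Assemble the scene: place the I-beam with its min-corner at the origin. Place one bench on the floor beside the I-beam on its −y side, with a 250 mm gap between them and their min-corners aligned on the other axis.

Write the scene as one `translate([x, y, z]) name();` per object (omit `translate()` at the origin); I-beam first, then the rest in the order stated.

I_beam();
translate([0, -641, 0]) bench();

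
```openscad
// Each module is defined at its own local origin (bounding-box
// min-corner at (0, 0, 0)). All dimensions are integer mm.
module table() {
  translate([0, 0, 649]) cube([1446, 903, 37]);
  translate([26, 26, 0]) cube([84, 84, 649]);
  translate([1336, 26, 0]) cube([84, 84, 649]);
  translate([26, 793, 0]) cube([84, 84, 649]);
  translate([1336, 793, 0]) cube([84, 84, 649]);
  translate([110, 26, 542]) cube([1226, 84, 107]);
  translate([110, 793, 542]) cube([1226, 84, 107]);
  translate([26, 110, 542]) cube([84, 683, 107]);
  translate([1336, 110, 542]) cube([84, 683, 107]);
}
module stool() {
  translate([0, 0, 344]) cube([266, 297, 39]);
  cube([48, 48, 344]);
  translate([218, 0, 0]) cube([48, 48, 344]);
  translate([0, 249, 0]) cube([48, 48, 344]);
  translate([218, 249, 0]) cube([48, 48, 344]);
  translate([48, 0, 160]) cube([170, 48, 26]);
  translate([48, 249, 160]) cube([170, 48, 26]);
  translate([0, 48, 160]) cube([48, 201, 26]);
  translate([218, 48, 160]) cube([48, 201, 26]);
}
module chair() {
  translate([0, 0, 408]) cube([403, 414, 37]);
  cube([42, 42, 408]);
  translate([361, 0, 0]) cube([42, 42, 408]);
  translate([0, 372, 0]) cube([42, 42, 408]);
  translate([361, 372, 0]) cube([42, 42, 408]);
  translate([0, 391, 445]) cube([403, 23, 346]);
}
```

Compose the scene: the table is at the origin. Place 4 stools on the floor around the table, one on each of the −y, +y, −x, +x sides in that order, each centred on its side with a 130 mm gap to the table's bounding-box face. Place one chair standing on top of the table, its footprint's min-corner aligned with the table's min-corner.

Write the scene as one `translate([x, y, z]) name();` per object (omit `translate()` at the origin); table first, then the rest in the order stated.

table();
translate([590, -427, 0]) stool();
translate([590, 1033, 0]) stool();
translate([-396, 303, 0]) stool();
translate([1576, 303, 0]) stool();
translate([0, 0, 686]) chair();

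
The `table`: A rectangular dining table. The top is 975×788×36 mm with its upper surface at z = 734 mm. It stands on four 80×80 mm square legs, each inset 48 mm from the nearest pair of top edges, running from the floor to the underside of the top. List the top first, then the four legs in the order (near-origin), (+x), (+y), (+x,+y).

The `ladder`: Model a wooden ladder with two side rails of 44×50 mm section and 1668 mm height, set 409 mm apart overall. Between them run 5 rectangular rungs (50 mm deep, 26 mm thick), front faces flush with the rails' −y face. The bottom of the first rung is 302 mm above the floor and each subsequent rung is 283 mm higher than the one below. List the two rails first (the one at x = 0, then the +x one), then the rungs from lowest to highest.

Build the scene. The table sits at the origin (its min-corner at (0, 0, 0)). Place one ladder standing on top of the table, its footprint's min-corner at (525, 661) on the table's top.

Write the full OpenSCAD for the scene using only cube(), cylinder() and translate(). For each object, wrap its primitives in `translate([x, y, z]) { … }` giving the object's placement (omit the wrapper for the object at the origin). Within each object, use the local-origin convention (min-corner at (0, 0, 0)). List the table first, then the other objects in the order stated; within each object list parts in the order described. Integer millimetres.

translate([0, 0, 698]) cube([975, 788, 36]);
translate([48, 48, 0]) cube([80, 80, 698]);
translate([847, 48, 0]) cube([80, 80, 698]);
translate([48, 660, 0]) cube([80, 80, 698]);
translate([847, 660, 0]) cube([80, 80, 698]);
translate([525, 661, 734]) {
  cube([44, 50, 1668]);
  translate([365, 0, 0]) cube([44, 50, 1668]);
  translate([44, 0, 302]) cube([321, 50, 26]);
  translate([44, 0, 585]) cube([321, 50, 26]);
  translate([44, 0, 868]) cube([321, 50, 26]);
  translate([44, 0, 1151]) cube([321, 50, 26]);
  translate([44, 0, 1434]) cube([321, 50, 26]);
}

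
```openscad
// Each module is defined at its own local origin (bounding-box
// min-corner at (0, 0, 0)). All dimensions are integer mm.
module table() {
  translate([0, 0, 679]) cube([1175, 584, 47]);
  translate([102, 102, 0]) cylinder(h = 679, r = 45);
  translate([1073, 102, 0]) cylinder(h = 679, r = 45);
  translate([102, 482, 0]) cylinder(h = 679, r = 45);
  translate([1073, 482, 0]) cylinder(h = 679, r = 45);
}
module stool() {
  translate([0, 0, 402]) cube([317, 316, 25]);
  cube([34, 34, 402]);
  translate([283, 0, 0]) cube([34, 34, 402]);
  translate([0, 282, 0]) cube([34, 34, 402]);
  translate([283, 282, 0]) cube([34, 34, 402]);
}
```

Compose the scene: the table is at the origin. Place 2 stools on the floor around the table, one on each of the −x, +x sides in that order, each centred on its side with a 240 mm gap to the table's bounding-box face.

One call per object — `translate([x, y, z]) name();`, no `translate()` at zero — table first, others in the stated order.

table();
translate([-557, 134, 0]) stool();
translate([1415, 134, 0]) stool();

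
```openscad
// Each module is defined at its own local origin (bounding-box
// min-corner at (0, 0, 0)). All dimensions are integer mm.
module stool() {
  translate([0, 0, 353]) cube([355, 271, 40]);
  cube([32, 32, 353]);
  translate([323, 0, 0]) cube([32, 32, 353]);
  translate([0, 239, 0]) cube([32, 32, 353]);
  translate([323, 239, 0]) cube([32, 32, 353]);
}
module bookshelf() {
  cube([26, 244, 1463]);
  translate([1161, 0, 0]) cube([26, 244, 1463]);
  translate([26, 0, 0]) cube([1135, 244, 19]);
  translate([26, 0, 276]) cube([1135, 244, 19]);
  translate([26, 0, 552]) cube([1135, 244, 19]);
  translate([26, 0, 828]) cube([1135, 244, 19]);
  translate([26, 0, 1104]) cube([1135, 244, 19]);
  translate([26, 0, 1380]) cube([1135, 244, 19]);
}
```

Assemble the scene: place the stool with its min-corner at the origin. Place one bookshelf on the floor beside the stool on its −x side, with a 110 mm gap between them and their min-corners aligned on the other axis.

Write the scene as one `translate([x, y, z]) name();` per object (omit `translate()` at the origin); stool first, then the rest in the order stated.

stool();
translate([-1297, 0, 0]) bookshelf();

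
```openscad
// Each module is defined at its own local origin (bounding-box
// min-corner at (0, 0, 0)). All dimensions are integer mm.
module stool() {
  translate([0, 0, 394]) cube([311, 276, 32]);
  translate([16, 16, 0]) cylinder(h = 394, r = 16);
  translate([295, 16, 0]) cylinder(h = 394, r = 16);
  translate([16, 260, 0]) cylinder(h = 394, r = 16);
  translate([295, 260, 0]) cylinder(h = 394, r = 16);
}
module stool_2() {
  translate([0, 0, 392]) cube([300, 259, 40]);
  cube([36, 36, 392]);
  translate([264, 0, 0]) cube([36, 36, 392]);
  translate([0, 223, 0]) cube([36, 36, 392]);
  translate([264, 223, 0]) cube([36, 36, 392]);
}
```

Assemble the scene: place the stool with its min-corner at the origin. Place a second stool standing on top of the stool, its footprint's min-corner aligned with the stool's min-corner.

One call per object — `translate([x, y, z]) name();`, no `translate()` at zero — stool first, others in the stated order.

stool();
translate([0, 0, 426]) stool_2();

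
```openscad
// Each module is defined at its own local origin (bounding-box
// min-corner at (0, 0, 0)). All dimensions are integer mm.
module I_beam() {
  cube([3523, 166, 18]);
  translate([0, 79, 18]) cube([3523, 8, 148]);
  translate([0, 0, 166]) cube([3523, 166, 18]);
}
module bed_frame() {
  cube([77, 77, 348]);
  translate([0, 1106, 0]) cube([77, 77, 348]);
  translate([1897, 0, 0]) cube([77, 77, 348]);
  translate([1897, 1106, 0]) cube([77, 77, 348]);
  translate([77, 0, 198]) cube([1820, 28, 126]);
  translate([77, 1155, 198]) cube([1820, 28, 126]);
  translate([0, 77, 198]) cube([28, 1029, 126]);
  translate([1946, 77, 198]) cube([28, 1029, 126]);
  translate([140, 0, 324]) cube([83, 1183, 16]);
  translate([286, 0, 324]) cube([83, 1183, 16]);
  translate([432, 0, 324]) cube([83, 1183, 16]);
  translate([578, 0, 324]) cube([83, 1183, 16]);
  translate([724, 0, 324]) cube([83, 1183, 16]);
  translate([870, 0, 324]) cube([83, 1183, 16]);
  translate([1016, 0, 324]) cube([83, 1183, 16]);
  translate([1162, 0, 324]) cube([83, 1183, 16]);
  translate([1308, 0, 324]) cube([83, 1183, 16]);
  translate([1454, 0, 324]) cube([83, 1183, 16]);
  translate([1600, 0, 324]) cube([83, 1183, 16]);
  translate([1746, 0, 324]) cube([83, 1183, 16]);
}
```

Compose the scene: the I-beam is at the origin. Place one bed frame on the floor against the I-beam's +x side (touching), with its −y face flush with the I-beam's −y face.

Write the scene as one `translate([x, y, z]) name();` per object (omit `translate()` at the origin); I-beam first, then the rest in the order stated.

I_beam();
translate([3523, 0, 0]) bed_frame();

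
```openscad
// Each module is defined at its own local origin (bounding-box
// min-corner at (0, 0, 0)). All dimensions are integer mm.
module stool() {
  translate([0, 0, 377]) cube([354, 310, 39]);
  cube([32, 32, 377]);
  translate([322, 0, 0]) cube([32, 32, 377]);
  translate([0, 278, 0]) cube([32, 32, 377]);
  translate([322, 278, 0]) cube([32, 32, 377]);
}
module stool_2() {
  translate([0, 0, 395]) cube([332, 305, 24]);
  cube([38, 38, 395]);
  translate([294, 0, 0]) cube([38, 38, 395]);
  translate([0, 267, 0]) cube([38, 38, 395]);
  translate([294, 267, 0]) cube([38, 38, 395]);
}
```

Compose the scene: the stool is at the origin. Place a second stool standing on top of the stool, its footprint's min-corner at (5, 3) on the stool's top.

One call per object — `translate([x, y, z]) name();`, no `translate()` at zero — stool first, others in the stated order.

stool();
translate([5, 3, 416]) stool_2();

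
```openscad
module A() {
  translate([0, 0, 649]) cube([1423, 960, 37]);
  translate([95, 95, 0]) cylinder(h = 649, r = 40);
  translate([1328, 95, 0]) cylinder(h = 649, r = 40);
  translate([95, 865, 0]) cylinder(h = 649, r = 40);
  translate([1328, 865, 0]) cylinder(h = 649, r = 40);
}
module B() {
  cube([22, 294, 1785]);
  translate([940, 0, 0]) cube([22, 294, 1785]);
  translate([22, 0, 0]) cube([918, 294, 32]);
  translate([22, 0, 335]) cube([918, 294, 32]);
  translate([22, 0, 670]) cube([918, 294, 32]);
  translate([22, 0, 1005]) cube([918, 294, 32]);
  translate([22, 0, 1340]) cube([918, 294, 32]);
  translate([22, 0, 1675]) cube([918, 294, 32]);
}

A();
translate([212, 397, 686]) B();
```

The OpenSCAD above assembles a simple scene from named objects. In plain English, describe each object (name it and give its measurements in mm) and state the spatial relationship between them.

A is a rectangular dining table. The top is 1423×960×37 mm with its upper surface at z = 686 mm. It stands on four round legs of 80 mm diameter, each leg's bounding box inset 55 mm from the nearest pair of top edges, running from the floor to the underside of the top.

B is an open bookshelf. Two side panels, each 22 mm thick, 294 mm deep and 1785 mm tall, stand 962 mm apart (outside-to-outside). Between them sit 6 shelves, each 32 mm thick and 294 mm deep, spanning the full gap between the sides. The bottom shelf rests on the floor (its underside at z = 0) and the clear gap between one shelf's top and the next shelf's underside is 303 mm.

The bookshelf is on top of the table.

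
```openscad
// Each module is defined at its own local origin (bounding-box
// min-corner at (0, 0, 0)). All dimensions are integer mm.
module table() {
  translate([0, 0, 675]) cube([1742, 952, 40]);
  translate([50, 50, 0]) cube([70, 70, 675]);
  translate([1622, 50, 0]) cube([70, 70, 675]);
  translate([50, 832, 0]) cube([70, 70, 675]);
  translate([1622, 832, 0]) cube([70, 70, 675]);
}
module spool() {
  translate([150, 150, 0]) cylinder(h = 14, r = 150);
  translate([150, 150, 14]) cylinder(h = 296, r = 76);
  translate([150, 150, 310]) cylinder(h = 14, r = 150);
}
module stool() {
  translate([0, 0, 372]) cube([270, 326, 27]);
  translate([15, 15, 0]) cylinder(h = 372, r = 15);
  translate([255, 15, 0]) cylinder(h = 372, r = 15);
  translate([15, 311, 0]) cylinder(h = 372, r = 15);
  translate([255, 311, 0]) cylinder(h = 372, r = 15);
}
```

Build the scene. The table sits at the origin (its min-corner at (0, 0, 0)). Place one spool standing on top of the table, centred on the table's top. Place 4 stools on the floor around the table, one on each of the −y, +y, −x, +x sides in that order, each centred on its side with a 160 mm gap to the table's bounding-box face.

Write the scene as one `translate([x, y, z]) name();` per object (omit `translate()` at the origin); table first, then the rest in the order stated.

table();
translate([721, 326, 715]) spool();
translate([736, -486, 0]) stool();
translate([736, 1112, 0]) stool();
translate([-430, 313, 0]) stool();
translate([1902, 313, 0]) stool();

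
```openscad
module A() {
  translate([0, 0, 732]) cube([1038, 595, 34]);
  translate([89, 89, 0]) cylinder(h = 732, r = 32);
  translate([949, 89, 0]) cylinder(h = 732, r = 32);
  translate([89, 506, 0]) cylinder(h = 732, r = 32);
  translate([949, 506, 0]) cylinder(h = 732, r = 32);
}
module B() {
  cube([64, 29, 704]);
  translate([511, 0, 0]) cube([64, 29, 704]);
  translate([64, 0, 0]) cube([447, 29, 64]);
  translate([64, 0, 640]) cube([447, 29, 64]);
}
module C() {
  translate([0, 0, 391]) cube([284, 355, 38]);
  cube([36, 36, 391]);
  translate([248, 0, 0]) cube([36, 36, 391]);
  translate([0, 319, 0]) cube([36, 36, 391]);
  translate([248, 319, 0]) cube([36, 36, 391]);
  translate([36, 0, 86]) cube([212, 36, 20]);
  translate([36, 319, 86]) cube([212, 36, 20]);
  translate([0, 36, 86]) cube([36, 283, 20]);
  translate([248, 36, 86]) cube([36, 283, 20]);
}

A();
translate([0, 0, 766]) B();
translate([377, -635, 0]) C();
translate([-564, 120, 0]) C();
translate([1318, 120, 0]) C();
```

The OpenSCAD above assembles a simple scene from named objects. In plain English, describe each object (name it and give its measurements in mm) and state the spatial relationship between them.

A is a rectangular dining table. The top is 1038×595×34 mm with its upper surface at z = 766 mm. It stands on four round legs of 64 mm diameter, each leg's bounding box inset 57 mm from the nearest pair of top edges, running from the floor to the underside of the top.

B is a picture frame with a 447×576 mm rectangular opening (x by z) and a uniform 64 mm border on every side. Frame depth is 29 mm along y. It is built from two vertical stiles running the full outside height and two horizontal rails spanning the gap between the stiles.

C is a simple wooden stool: a rectangular seat 284 mm (x) by 355 mm (y), 38 mm thick, top face at z = 429 mm, on four square legs, each 36×36 mm in cross-section. The legs rest on z = 0, each flush with a corner of the seat. Four stretchers, 36 mm wide and 20 mm tall, connect adjacent legs with their undersides at z = 86 mm, each running between the inner faces of the legs it joins and aligned with the legs' outer faces on the other axis.

The picture frame is on top of the table. Three stools sit around the table at the −y, −x, +x sides.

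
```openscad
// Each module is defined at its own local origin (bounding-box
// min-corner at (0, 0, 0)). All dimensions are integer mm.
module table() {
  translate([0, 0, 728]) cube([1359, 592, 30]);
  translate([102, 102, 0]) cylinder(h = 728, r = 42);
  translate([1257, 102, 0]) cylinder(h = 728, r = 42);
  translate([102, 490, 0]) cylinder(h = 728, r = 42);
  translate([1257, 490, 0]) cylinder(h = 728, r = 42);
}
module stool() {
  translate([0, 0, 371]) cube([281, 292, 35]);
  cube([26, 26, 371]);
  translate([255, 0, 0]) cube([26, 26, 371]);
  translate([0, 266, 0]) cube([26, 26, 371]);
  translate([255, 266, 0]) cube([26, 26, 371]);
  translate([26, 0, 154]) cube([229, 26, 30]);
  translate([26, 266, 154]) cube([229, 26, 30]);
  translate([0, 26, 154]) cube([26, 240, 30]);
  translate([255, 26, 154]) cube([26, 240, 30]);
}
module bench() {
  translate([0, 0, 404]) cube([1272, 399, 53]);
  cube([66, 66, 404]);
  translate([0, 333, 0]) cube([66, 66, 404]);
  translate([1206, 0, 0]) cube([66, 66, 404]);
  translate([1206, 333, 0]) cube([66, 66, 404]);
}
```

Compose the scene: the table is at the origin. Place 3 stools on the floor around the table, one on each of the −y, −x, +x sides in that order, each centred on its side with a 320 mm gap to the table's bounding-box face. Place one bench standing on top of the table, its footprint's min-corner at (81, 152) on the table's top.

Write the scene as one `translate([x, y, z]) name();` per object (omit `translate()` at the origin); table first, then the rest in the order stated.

table();
translate([539, -612, 0]) stool();
translate([-601, 150, 0]) stool();
translate([1679, 150, 0]) stool();
translate([81, 152, 758]) bench();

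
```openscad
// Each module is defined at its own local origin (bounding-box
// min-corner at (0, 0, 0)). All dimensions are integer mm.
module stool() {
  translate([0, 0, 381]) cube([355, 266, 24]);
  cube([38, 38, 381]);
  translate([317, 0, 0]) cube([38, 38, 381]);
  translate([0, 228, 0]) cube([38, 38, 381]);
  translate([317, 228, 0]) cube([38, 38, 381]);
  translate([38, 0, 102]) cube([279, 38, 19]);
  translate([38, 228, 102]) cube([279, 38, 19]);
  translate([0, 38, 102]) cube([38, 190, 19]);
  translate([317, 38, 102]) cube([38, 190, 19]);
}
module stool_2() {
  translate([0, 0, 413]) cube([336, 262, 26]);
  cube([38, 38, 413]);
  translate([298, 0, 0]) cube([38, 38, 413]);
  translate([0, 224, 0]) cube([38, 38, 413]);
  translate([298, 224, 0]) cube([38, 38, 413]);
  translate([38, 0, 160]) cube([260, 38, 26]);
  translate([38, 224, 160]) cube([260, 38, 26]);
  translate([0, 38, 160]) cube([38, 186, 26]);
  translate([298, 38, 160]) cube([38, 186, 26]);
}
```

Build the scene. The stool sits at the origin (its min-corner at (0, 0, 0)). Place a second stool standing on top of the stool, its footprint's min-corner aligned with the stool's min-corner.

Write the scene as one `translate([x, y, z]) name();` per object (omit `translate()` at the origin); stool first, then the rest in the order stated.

stool();
translate([0, 0, 405]) stool_2();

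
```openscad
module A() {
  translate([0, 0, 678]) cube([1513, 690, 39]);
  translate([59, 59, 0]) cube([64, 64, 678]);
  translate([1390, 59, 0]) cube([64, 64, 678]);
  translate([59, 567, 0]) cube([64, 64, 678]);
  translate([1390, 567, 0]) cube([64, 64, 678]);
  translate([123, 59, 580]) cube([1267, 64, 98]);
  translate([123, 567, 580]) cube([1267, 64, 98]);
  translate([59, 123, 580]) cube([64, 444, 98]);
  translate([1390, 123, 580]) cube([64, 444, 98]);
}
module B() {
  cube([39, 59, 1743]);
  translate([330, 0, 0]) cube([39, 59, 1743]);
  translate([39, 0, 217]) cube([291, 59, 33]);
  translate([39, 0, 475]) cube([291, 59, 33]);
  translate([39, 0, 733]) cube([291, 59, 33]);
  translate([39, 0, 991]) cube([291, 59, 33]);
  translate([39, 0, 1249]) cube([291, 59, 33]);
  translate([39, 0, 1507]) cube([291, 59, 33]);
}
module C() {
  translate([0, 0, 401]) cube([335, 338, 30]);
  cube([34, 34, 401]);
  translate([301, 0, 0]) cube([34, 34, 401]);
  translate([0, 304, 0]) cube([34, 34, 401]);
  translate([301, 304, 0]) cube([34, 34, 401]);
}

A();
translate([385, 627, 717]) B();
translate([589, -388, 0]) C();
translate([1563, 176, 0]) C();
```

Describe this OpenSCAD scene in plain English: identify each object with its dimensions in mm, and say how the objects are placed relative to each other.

A is a table with a 1513×690 mm rectangular top, 39 mm thick, top surface at z = 717 mm, supported by four 64×64 mm square legs, each inset 59 mm from the nearest pair of top edges, running from the floor. Four apron rails, 64 mm thick and 98 mm tall, run between adjacent legs with their top edges flush with the underside of the top and their outer faces flush with the legs' outer faces.

B is a wooden ladder with two side rails of 39×59 mm section and 1743 mm height, set 369 mm apart overall. Between them run 6 rectangular rungs (59 mm deep, 33 mm thick), front faces flush with the rails' −y face. The bottom of the first rung is 217 mm above the floor and each subsequent rung is 258 mm higher than the one below.

C is a simple wooden stool: a rectangular seat 335 mm (x) by 338 mm (y), 30 mm thick, top face at z = 431 mm, on four square legs, each 34×34 mm in cross-section. The legs rest on z = 0, each flush with a corner of the seat.

The ladder is on top of the table. Two stools sit around the table at the −y, +x sides.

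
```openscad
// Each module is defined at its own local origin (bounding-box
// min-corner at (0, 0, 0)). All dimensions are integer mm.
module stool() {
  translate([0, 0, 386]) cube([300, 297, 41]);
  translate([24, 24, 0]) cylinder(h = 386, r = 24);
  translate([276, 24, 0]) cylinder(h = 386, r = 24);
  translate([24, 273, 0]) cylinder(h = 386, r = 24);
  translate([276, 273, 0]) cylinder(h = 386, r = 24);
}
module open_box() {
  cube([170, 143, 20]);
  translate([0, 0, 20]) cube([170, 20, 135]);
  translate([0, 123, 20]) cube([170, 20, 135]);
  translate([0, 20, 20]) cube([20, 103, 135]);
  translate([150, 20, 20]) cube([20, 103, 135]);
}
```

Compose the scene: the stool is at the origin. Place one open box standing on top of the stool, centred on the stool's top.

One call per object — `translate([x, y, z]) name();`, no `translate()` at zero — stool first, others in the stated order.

stool();
translate([65, 77, 427]) open_box();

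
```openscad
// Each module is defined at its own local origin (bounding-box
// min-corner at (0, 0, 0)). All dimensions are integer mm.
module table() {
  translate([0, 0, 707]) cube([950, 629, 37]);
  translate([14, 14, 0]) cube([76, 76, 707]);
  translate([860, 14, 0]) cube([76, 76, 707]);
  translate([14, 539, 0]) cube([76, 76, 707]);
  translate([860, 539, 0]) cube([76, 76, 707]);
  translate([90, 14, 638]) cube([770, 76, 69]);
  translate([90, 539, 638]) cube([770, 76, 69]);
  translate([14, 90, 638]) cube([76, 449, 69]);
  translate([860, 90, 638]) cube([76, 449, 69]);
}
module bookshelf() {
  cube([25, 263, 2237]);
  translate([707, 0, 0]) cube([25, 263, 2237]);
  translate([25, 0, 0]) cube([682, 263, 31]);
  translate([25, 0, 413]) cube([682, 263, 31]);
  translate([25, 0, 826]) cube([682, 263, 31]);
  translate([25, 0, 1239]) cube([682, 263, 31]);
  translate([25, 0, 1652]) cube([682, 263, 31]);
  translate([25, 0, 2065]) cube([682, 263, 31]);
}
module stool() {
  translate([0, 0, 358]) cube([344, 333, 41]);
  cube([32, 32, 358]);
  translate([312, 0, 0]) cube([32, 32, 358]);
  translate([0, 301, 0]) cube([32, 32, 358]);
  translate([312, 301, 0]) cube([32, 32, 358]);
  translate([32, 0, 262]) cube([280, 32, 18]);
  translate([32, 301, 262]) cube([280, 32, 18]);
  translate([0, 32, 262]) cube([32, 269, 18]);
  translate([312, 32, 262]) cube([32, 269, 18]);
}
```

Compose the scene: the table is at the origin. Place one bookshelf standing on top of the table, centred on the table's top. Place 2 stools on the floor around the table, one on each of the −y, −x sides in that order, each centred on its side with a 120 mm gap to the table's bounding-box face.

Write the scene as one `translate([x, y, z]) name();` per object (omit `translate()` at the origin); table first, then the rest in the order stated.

table();
translate([109, 183, 744]) bookshelf();
translate([303, -453, 0]) stool();
translate([-464, 148, 0]) stool();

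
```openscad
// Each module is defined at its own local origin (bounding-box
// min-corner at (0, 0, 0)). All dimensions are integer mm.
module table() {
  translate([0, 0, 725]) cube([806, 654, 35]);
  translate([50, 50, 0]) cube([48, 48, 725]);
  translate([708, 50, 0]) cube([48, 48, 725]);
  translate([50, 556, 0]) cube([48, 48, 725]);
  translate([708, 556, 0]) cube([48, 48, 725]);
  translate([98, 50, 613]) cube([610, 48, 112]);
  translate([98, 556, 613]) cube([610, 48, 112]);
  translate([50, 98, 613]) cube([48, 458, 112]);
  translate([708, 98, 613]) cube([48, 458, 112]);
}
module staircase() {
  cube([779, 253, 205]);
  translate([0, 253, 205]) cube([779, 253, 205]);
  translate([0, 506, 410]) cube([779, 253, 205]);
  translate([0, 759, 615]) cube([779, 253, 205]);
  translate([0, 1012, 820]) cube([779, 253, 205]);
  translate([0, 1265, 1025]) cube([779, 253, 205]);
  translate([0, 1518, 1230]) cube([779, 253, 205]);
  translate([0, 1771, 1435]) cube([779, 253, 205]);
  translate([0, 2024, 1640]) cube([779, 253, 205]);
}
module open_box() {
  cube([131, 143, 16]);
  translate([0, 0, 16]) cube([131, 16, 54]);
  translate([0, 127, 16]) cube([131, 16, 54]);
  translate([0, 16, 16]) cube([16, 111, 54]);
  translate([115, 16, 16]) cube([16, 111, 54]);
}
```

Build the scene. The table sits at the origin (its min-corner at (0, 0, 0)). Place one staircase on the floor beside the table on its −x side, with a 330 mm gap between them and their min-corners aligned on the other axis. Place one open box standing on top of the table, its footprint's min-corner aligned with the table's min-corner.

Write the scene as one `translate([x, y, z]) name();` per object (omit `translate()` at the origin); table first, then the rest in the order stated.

table();
translate([-1109, 0, 0]) staircase();
translate([0, 0, 760]) open_box();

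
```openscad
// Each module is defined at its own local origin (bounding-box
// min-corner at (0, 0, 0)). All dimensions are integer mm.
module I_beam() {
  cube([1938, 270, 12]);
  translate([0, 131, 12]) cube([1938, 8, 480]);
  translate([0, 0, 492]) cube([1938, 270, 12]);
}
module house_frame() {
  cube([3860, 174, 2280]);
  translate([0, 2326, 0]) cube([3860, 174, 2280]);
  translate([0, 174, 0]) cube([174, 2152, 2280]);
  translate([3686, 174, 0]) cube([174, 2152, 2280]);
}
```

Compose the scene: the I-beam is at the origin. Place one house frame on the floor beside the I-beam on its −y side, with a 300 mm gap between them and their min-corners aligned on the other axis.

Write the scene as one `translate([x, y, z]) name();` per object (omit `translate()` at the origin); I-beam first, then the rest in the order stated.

I_beam();
translate([0, -2800, 0]) house_frame();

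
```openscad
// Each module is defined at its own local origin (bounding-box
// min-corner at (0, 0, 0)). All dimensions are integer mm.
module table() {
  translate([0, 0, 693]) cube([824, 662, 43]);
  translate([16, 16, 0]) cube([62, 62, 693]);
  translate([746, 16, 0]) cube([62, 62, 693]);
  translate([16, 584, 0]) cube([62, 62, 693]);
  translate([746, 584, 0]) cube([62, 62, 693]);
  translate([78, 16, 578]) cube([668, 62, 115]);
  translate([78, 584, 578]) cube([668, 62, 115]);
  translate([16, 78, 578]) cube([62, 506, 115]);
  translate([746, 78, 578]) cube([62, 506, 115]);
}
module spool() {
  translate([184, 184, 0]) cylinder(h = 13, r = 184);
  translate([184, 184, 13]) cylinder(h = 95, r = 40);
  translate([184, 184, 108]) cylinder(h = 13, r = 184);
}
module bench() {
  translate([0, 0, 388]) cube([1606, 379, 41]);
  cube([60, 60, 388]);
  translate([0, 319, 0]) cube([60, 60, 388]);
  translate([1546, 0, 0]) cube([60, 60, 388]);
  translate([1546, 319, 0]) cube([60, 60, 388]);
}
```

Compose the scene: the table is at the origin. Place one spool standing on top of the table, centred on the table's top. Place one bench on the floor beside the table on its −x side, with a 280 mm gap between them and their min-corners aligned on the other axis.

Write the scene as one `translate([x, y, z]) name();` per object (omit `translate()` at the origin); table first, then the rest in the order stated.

table();
translate([228, 147, 736]) spool();
translate([-1886, 0, 0]) bench();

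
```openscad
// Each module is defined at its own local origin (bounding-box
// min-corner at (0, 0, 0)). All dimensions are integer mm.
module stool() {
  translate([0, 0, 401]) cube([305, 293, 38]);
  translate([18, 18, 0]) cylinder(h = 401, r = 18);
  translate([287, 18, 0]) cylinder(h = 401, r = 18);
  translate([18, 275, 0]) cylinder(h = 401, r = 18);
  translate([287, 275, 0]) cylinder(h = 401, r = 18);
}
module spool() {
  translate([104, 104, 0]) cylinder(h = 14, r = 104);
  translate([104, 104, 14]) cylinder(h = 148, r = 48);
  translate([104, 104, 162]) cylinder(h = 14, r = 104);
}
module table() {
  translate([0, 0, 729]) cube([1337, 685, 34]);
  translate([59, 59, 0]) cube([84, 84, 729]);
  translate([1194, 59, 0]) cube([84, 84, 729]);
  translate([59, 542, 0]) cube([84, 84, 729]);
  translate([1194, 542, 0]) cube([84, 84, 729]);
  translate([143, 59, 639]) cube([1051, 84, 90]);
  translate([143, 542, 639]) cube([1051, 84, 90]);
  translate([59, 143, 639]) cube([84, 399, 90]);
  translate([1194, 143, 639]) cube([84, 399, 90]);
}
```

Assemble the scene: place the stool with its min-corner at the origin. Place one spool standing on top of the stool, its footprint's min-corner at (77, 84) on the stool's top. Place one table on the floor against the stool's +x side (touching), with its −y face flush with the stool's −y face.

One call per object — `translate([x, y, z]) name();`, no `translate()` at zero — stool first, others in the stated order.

stool();
translate([77, 84, 439]) spool();
translate([305, 0, 0]) table();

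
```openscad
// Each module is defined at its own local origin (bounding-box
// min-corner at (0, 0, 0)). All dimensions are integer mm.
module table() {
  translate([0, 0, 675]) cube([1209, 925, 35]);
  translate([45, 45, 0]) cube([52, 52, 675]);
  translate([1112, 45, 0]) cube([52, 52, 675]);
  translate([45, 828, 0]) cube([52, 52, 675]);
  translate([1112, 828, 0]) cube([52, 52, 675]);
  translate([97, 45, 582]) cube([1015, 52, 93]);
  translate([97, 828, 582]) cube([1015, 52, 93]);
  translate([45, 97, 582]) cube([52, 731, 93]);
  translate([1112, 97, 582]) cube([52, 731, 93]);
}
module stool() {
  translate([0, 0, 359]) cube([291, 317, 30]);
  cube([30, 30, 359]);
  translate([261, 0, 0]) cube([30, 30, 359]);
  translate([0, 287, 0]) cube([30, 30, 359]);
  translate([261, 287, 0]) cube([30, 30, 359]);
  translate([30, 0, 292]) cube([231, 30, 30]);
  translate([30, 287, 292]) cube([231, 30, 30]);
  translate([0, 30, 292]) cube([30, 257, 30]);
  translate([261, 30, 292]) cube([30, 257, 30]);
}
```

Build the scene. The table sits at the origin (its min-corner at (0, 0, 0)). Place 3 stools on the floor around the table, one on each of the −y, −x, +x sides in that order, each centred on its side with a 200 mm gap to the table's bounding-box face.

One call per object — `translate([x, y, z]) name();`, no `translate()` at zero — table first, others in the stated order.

table();
translate([459, -517, 0]) stool();
translate([-491, 304, 0]) stool();
translate([1409, 304, 0]) stool();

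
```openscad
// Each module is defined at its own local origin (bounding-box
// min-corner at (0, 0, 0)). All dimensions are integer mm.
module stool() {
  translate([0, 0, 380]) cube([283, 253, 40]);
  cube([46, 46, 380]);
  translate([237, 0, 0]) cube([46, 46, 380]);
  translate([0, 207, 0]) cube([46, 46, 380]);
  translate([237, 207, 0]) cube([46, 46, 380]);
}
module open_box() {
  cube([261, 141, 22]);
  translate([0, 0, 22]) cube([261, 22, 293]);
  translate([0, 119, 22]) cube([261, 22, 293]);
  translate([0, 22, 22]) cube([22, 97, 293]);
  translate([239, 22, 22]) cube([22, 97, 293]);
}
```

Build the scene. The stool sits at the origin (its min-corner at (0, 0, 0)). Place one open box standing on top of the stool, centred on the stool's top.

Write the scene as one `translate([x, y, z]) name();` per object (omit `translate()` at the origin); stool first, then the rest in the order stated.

stool();
translate([11, 56, 420]) open_box();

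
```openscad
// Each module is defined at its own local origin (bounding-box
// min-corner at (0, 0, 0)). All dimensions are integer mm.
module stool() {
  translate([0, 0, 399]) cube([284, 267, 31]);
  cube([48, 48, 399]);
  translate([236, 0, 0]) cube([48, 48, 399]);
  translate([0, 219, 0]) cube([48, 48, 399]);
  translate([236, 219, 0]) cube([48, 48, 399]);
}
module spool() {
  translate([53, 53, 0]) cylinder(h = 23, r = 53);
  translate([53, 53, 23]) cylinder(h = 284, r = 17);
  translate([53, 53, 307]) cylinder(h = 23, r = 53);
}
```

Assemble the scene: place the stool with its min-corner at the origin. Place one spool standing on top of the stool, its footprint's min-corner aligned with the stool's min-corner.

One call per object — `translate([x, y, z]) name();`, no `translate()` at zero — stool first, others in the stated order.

stool();
translate([0, 0, 430]) spool();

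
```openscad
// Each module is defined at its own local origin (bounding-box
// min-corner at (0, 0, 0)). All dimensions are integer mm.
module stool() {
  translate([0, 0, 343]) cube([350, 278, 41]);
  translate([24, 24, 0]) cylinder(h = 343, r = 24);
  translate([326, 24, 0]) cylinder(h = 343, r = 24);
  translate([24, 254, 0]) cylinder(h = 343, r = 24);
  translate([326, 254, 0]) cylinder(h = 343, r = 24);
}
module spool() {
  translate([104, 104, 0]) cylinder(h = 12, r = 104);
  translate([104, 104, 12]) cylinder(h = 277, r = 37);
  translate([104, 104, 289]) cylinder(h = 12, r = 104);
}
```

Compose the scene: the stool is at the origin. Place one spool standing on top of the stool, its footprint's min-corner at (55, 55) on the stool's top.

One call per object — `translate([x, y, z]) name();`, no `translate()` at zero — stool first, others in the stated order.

stool();
translate([55, 55, 384]) spool();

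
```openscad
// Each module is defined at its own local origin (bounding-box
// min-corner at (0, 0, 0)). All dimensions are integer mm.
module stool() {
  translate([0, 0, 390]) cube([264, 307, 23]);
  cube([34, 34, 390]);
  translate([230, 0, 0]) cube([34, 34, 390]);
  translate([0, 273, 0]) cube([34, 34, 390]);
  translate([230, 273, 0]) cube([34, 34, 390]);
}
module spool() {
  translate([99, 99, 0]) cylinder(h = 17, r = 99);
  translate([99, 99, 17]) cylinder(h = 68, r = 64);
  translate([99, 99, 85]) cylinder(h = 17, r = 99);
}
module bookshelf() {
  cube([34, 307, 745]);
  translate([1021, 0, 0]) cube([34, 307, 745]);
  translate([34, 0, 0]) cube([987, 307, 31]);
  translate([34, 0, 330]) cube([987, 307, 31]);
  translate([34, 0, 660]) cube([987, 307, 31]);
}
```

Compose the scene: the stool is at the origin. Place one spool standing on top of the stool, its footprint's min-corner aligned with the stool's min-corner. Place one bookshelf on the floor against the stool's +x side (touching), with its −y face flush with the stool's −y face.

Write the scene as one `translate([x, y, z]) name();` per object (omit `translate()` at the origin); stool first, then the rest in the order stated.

stool();
translate([0, 0, 413]) spool();
translate([264, 0, 0]) bookshelf();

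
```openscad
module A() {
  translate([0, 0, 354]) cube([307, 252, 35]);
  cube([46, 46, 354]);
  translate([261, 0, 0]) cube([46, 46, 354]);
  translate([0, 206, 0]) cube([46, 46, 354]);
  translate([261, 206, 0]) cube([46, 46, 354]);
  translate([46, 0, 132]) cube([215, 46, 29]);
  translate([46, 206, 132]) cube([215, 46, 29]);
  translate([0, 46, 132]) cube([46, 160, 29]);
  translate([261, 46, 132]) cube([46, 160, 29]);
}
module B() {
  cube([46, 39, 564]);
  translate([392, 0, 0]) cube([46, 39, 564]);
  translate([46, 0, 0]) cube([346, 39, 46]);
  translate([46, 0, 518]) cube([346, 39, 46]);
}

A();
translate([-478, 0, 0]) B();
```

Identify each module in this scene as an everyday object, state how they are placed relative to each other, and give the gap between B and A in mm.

The picture frame's nearest face is 40 mm from the stool's −x face.

A is a stool. B is a picture frame. The picture frame is on the floor beside the stool on its −x side. The gap between the picture frame and the stool is 40 mm.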